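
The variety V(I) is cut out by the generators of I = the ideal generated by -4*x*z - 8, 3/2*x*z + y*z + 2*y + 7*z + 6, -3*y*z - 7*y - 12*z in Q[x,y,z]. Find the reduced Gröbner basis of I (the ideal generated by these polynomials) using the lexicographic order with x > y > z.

The reduced Gröbner basis is the canonical form of the ideal for this ordering.

f_1 = -4*x*z - 8, LT = x*z.
f_2 = 3/2*x*z + y*z + 2*y + 7*z + 6, LT = x*z.
f_3 = -3*y*z - 7*y - 12*z, LT = y*z.

S(f_1,f_2): lcm = x*z. S = -2/3*y*z - 4/3*y - 14/3*z - 2.
  leading term y*z: subtract (2/9)·f_3 from -2/3*y*z - 4/3*y - 14/3*z - 2 → 2/9*y - 2*z - 2
  leading term y: no divisor's leading term divides it; move 2/9*y to the remainder.
  leading term z: no divisor's leading term divides it; move -2*z to the remainder.
  leading term 1: no divisor's leading term divides it; move -2 to the remainder.
  remainder 2/9*y - 2*z - 2 ≠ 0; add g_4 = 2/9*y - 2*z - 2 to the basis.

S(f_1,f_3): lcm = x*y*z. S = -7/3*x*y - 4*x*z + 2*y.
  leading term x*y: subtract (-21/2*x)·g_4 from -7/3*x*y - 4*x*z + 2*y → -25*x*z - 21*x + 2*y
  leading term x*z: subtract (25/4)·f_1 from -25*x*z - 21*x + 2*y → -21*x + 2*y + 50
  leading term x: no divisor's leading term divides it; move -21*x to the remainder.
  leading term y: subtract (9)·g_4 from 2*y + 50 → 18*z + 68
  leading term z: no divisor's leading term divides it; move 18*z to the remainder.
  leading term 1: no divisor's leading term divides it; move 68 to the remainder.
  remainder -21*x + 18*z + 68 ≠ 0; add g_5 = -21*x + 18*z + 68 to the basis.

S(f_3,g_4): lcm = y*z. S = 7/3*y + 9*z**2 + 13*z.
  leading term y: subtract (21/2)·g_4 from 7/3*y + 9*z**2 + 13*z → 9*z**2 + 34*z + 21
  leading term z**2: no divisor's leading term divides it; move 9*z**2 to the remainder.
  leading term z: no divisor's leading term divides it; move 34*z to the remainder.
  leading term 1: no divisor's leading term divides it; move 21 to the remainder.
  remainder 9*z**2 + 34*z + 21 ≠ 0; add g_6 = 9*z**2 + 34*z + 21 to the basis.

The other S-polynomials (S(f_2,f_3), S(f_1,g_4), S(f_2,g_4), S(f_1,g_5), S(f_2,g_5), S(f_3,g_5), S(g_4,g_5), S(f_1,g_6), S(f_2,g_6), S(f_3,g_6), S(g_4,g_6), S(g_5,g_6)) all reduce to 0 modulo the current basis, so we have a Gröbner basis.
Inter-reduce: drop elements whose leading term is divisible by another's, tail-reduce, and make monic.

G = {x - 6/7*z - 68/21, y - 9*z - 9, z**2 + 34/9*z + 7/3}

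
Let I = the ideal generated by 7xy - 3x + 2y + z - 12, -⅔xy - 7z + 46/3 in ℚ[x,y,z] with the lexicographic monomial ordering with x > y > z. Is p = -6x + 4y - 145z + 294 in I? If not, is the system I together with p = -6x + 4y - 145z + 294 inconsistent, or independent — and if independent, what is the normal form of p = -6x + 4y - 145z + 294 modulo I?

First compute the reduced Gröbner basis of I by Buchberger's algorithm.
f_1 = 7xy - 3x + 2y + z - 12, LT = xy.
f_2 = -⅔xy - 7z + 46/3, LT = xy.

S(f_1,f_2): lcm = xy. S = -3/7x + 2/7y - 145/14z + 149/7.
  reduce S modulo (f_1, f_2):
  remainder -3/7x + 2/7y - 145/14z + 149/7 ≠ 0; add h_3 = -3/7x + 2/7y - 145/14z + 149/7 to the basis.

S(f_1,h_3): lcm = xy. S = -3/7x + ⅔y² - 145/6yz + 1049/21y + 1/7z - 12/7.
  reduce S modulo (f_1, f_2, h_3):
  remainder ⅔y² - 145/6yz + 149/3y + 21/2z - 23 ≠ 0; add h_4 = ⅔y² - 145/6yz + 149/3y + 21/2z - 23 to the basis.

The other S-polynomials (S(f_2,h_3), S(f_1,h_4), S(f_2,h_4), S(h_3,h_4)) all reduce to 0 modulo the current basis, so we have a Gröbner basis.
Inter-reduce: drop elements whose leading term is divisible by another's, tail-reduce, and make monic.
Reduced Gröbner basis: {x - ⅔y + 145/6z - 149/3, y² - 145/4yz + 149/2y + 63/4z - 69/2}.
Label its elements g_1 = x - ⅔y + 145/6z - 149/3, g_2 = y² - 145/4yz + 149/2y + 63/4z - 69/2.

Reduce p = -6x + 4y - 145z + 294 modulo G:
  leading term x: subtract (-6)·g_1 from -6x + 4y - 145z + 294 → -4
  leading term 1: no divisor's leading term divides it; move -4 to the remainder.
  normal form = -4.
The normal form is nonzero, so p ∉ I. Since p minus its normal form lies in I, I + (p) = I + (r) where r = -4; decide whether this ideal is the whole ring.
Here r = -4 is a nonzero constant, hence a unit: 1 ∈ I + (p), the Gröbner basis of I + (p) is {1}, and the enlarged system has no common solution — adjoining p is inconsistent.

Adjoining -6x + 4y - 145z + 294 makes the ideal the whole ring: the system is inconsistent.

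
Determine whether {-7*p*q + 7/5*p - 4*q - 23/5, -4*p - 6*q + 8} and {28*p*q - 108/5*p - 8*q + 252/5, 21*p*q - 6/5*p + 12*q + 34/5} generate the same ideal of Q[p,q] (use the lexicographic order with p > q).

No, the ideals differ.

Since reduced Gröbner bases are canonical representatives of ideals under a given ordering, it suffices to compute and compare them.
Buchberger on the first generating set:
f_1 = -7*p*q + 7/5*p - 4*q - 23/5, LT = p*q.
f_2 = -4*p - 6*q + 8, LT = p.

S(f_1,f_2): lcm = p*q. S = -1/5*p - 3/2*q**2 + 18/7*q + 23/35.
  reduce S modulo (f_1, f_2):
  remainder -3/2*q**2 + 201/70*q + 9/35 ≠ 0; add g_3 = -3/2*q**2 + 201/70*q + 9/35 to the basis.

The other S-polynomials (S(f_1,g_3), S(f_2,g_3)) all reduce to 0 modulo the current basis, so we have a Gröbner basis.
Inter-reduce: drop elements whose leading term is divisible by another's, tail-reduce, and make monic.
Reduced Gröbner basis: {p + 3/2*q - 2, q**2 - 67/35*q - 6/35}.

Buchberger on the second generating set:
h_1 = 28*p*q - 108/5*p - 8*q + 252/5, LT = p*q.
h_2 = 21*p*q - 6/5*p + 12*q + 34/5, LT = p*q.

S(h_1,h_2): lcm = p*q. S = -5/7*p - 6/7*q + 31/21.
  reduce S modulo (h_1, h_2):
  remainder -5/7*p - 6/7*q + 31/21 ≠ 0; add k_3 = -5/7*p - 6/7*q + 31/21 to the basis.

S(h_1,k_3): lcm = p*q. S = -27/35*p - 6/5*q**2 + 187/105*q + 9/5.
  reduce S modulo (h_1, h_2, k_3):
  remainder -6/5*q**2 + 203/75*q + 36/175 ≠ 0; add k_4 = -6/5*q**2 + 203/75*q + 36/175 to the basis.

The other S-polynomials (S(h_2,k_3), S(h_1,k_4), S(h_2,k_4), S(k_3,k_4)) all reduce to 0 modulo the current basis, so we have a Gröbner basis.
Inter-reduce: drop elements whose leading term is divisible by another's, tail-reduce, and make monic.
Reduced Gröbner basis: {p + 6/5*q - 31/15, q**2 - 203/90*q - 6/35}.

These differ, so the ideals are not equal.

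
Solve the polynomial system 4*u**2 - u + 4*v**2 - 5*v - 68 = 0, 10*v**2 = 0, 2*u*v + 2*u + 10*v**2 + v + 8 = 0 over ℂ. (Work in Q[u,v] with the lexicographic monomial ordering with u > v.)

{(-4, 0)}

Compute a lex Gröbner basis by Buchberger's algorithm.
f_1 = 4*u**2 - u + 4*v**2 - 5*v - 68, LT = u**2.
f_2 = 10*v**2, LT = v**2.
f_3 = 2*u*v + 2*u + 10*v**2 + v + 8, LT = u*v.

S(f_1,f_3): lcm = u**2*v. S = -u**2 - 5*u*v**2 - 3/4*u*v - 4*u + v**3 - 5/4*v**2 - 17*v.
  reduce S modulo (f_1, f_2, f_3):
  remainder -7/2*u - 143/8*v - 14 ≠ 0; add h_4 = -7/2*u - 143/8*v - 14 to the basis.

S(f_2,f_3): lcm = u*v**2. S = -u*v - 5*v**3 - 1/2*v**2 - 4*v.
  reduce S modulo (f_1, f_2, f_3, h_4):
  remainder -241/28*v ≠ 0; add h_5 = -241/28*v to the basis.

The other S-polynomials (S(f_1,f_2), S(f_1,h_4), S(f_2,h_4), S(f_3,h_4), S(f_1,h_5), S(f_2,h_5), S(f_3,h_5), S(h_4,h_5)) all reduce to 0 modulo the current basis, so we have a Gröbner basis.
Inter-reduce: drop elements whose leading term is divisible by another's, tail-reduce, and make monic.
Reduced Gröbner basis: {u + 4, v}.

Elimination: the polynomial v lies in the elimination ideal for v, so v ∈ {0}. For each such v, the remaining basis elements (now univariate) give the rest of the solution.
  v = 0: the earlier basis element becomes u + 4 = 0, giving u = -4 — point (-4, 0).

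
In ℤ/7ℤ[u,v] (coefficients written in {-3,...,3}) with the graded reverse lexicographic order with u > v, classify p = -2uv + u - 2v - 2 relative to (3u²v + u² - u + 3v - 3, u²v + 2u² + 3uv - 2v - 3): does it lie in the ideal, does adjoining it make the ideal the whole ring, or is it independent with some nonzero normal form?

Adjoining -2uv + u - 2v - 2 makes the ideal the whole ring: the system is inconsistent.

First compute the reduced Gröbner basis of I by Buchberger's algorithm.
f_1 = 3u²v + u² - u + 3v - 3, LT = u²v.
f_2 = u²v + 2u² + 3uv - 2v - 3, LT = u²v.

S(f_1,f_2): lcm = u²v. S = 3u² - 3uv + 2u + 3v + 2.
  reduce S modulo (f_1, f_2):
  remainder 3u² - 3uv + 2u + 3v + 2 ≠ 0; add h_3 = 3u² - 3uv + 2u + 3v + 2 to the basis.

S(f_1,h_3): lcm = u²v. S = uv² - 2u² - 3uv - v² + 2u - 2v - 1.
  reduce S modulo (f_1, f_2, h_3):
  remainder uv² + 2uv - v² + u - 2 ≠ 0; add h_4 = uv² + 2uv - v² + u - 2 to the basis.

S(f_1,h_4): lcm = u²v². S = 3u²v + uv² - u² + 2uv + v² + 2u - v.
  reduce S modulo (f_1, f_2, h_3, h_4):
  remainder -2uv + 2v² + u - 2v - 3 ≠ 0; add h_5 = -2uv + 2v² + u - 2v - 3 to the basis.

S(h_4,h_5): lcm = uv². S = v³ - uv - 2v² + u + 2v - 2.
  reduce S modulo (f_1, f_2, h_3, h_4, h_5):
  remainder v³ - 3v² - 3u + 3v + 3 ≠ 0; add h_6 = v³ - 3v² - 3u + 3v + 3 to the basis.

The other S-polynomials (S(f_2,h_3), S(f_2,h_4), S(h_3,h_4), S(f_1,h_5), S(f_2,h_5), S(h_3,h_5), S(f_1,h_6), S(f_2,h_6), S(h_3,h_6), S(h_4,h_6), S(h_5,h_6)) all reduce to 0 modulo the current basis, so we have a Gröbner basis.
Inter-reduce: drop elements whose leading term is divisible by another's, tail-reduce, and make monic.
Reduced Gröbner basis: {v³ - 3v² - 3u + 3v + 3, u² - v² - u + 2v + 1, uv - v² + 3u + v - 2}.
Label its elements g_1 = v³ - 3v² - 3u + 3v + 3, g_2 = u² - v² - u + 2v + 1, g_3 = uv - v² + 3u + v - 2.

Reduce p = -2uv + u - 2v - 2 modulo G:
  leading term uv: subtract (-2)·g_3 from -2uv + u - 2v - 2 → -2v² + 1
  leading term v²: no divisor's leading term divides it; move -2v² to the remainder.
  leading term 1: no divisor's leading term divides it; move 1 to the remainder.
  normal form = -2v² + 1.
The normal form is nonzero, so p ∉ I. Since p minus its normal form lies in I, I + (p) = I + (r) where r = -2v² + 1; decide whether this ideal is the whole ring.
Run Buchberger on G together with r (pairs among the g_i already reduce to 0 since G is a Gröbner basis):
g_1 = v³ - 3v² - 3u + 3v + 3, LT = v³.
g_2 = u² - v² - u + 2v + 1, LT = u².
g_3 = uv - v² + 3u + v - 2, LT = uv.
r = -2v² + 1, LT = v².

S(g_1,r): lcm = v³. S = -3v² - 3u + 3.
  reduce S modulo (g_1, g_2, g_3, r):
  remainder -3u - 2 ≠ 0; add m_5 = -3u - 2 to the basis.

S(g_3,r): lcm = uv². S = -v³ + 3uv + v² - 3u - 2v.
  reduce S modulo (g_1, g_2, g_3, r, m_5):
  remainder -2v + 2 ≠ 0; add m_6 = -2v + 2 to the basis.

S(g_2,m_5): lcm = u². S = -v² + 3u + 2v + 1.
  reduce S modulo (g_1, g_2, g_3, r, m_5, m_6):
  remainder -3 ≠ 0; add m_7 = -3 to the basis.

The other S-polynomials (S(g_1,g_2), S(g_1,g_3), S(g_2,g_3), S(g_2,r), S(g_1,m_5), S(g_3,m_5), S(r,m_5), S(g_1,m_6), S(g_2,m_6), S(g_3,m_6), S(r,m_6), S(m_5,m_6), S(g_1,m_7), S(g_2,m_7), S(g_3,m_7), S(r,m_7), S(m_5,m_7), S(m_6,m_7)) all reduce to 0 modulo the current basis, so we have a Gröbner basis.
Inter-reduce: drop elements whose leading term is divisible by another's, tail-reduce, and make monic.
Reduced Gröbner basis: {1}.
The reduced Gröbner basis of I + (p) is {1}: the ideal is the whole ring, so the enlarged system has no common solution — adjoining p is inconsistent.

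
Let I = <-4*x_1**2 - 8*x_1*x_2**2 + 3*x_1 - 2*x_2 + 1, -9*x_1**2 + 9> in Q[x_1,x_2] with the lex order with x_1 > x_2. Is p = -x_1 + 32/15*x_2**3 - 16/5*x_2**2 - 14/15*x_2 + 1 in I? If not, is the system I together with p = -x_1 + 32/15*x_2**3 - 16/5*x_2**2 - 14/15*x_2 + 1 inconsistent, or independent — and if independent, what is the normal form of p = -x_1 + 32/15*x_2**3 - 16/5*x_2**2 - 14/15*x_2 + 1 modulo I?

First compute the reduced Gröbner basis of I by Buchberger's algorithm.
f_1 = -4*x_1**2 - 8*x_1*x_2**2 + 3*x_1 - 2*x_2 + 1, LT = x_1**2.
f_2 = -9*x_1**2 + 9, LT = x_1**2.

S(f_1,f_2): lcm = x_1**2. S = 2*x_1*x_2**2 - 3/4*x_1 + 1/2*x_2 + 3/4.
  leading term x_1*x_2**2: no divisor's leading term divides it; move 2*x_1*x_2**2 to the remainder.
  leading term x_1: no divisor's leading term divides it; move -3/4*x_1 to the remainder.
  leading term x_2: no divisor's leading term divides it; move 1/2*x_2 to the remainder.
  leading term 1: no divisor's leading term divides it; move 3/4 to the remainder.
  remainder 2*x_1*x_2**2 - 3/4*x_1 + 1/2*x_2 + 3/4 ≠ 0; add h_3 = 2*x_1*x_2**2 - 3/4*x_1 + 1/2*x_2 + 3/4 to the basis.

S(f_1,h_3): lcm = x_1**2*x_2**2. S = 3/8*x_1**2 + 2*x_1*x_2**4 - 3/4*x_1*x_2**2 - 1/4*x_1*x_2 - 3/8*x_1 + 1/2*x_2**3 - 1/4*x_2**2.
  leading term x_1**2: subtract (-3/32)·f_1 from 3/8*x_1**2 + 2*x_1*x_2**4 - 3/4*x_1*x_2**2 - 1/4*x_1*x_2 - 3/8*x_1 + 1/2*x_2**3 - 1/4*x_2**2 → 2*x_1*x_2**4 - 3/2*x_1*x_2**2 - 1/4*x_1*x_2 - 3/32*x_1 + 1/2*x_2**3 - 1/4*x_2**2 - 3/16*x_2 + 3/32
  leading term x_1*x_2**4: subtract (x_2**2)·h_3 from 2*x_1*x_2**4 - 3/2*x_1*x_2**2 - 1/4*x_1*x_2 - 3/32*x_1 + 1/2*x_2**3 - 1/4*x_2**2 - 3/16*x_2 + 3/32 → -3/4*x_1*x_2**2 - 1/4*x_1*x_2 - 3/32*x_1 - x_2**2 - 3/16*x_2 + 3/32
  leading term x_1*x_2**2: subtract (-3/8)·h_3 from -3/4*x_1*x_2**2 - 1/4*x_1*x_2 - 3/32*x_1 - x_2**2 - 3/16*x_2 + 3/32 → -1/4*x_1*x_2 - 3/8*x_1 - x_2**2 + 3/8
  leading term x_1*x_2: no divisor's leading term divides it; move -1/4*x_1*x_2 to the remainder.
  leading term x_1: no divisor's leading term divides it; move -3/8*x_1 to the remainder.
  leading term x_2**2: no divisor's leading term divides it; move -x_2**2 to the remainder.
  leading term 1: no divisor's leading term divides it; move 3/8 to the remainder.
  remainder -1/4*x_1*x_2 - 3/8*x_1 - x_2**2 + 3/8 ≠ 0; add h_4 = -1/4*x_1*x_2 - 3/8*x_1 - x_2**2 + 3/8 to the basis.

S(h_3,h_4): lcm = x_1*x_2**2. S = -3/2*x_1*x_2 - 3/8*x_1 - 4*x_2**3 + 7/4*x_2 + 3/8.
  leading term x_1*x_2: subtract (6)·h_4 from -3/2*x_1*x_2 - 3/8*x_1 - 4*x_2**3 + 7/4*x_2 + 3/8 → 15/8*x_1 - 4*x_2**3 + 6*x_2**2 + 7/4*x_2 - 15/8
  leading term x_1: no divisor's leading term divides it; move 15/8*x_1 to the remainder.
  leading term x_2**3: no divisor's leading term divides it; move -4*x_2**3 to the remainder.
  leading term x_2**2: no divisor's leading term divides it; move 6*x_2**2 to the remainder.
  leading term x_2: no divisor's leading term divides it; move 7/4*x_2 to the remainder.
  leading term 1: no divisor's leading term divides it; move -15/8 to the remainder.
  remainder 15/8*x_1 - 4*x_2**3 + 6*x_2**2 + 7/4*x_2 - 15/8 ≠ 0; add h_5 = 15/8*x_1 - 4*x_2**3 + 6*x_2**2 + 7/4*x_2 - 15/8 to the basis.

S(h_3,h_5): lcm = x_1*x_2**2. S = -3/8*x_1 + 32/15*x_2**5 - 16/5*x_2**4 - 14/15*x_2**3 + x_2**2 + 1/4*x_2 + 3/8.
  leading term x_1: subtract (-1/5)·h_5 from -3/8*x_1 + 32/15*x_2**5 - 16/5*x_2**4 - 14/15*x_2**3 + x_2**2 + 1/4*x_2 + 3/8 → 32/15*x_2**5 - 16/5*x_2**4 - 26/15*x_2**3 + 11/5*x_2**2 + 3/5*x_2
  leading term x_2**5: no divisor's leading term divides it; move 32/15*x_2**5 to the remainder.
  leading term x_2**4: no divisor's leading term divides it; move -16/5*x_2**4 to the remainder.
  leading term x_2**3: no divisor's leading term divides it; move -26/15*x_2**3 to the remainder.
  leading term x_2**2: no divisor's leading term divides it; move 11/5*x_2**2 to the remainder.
  leading term x_2: no divisor's leading term divides it; move 3/5*x_2 to the remainder.
  remainder 32/15*x_2**5 - 16/5*x_2**4 - 26/15*x_2**3 + 11/5*x_2**2 + 3/5*x_2 ≠ 0; add h_6 = 32/15*x_2**5 - 16/5*x_2**4 - 26/15*x_2**3 + 11/5*x_2**2 + 3/5*x_2 to the basis.

S(h_4,h_5): lcm = x_1*x_2. S = 3/2*x_1 + 32/15*x_2**4 - 16/5*x_2**3 + 46/15*x_2**2 + x_2 - 3/2.
  leading term x_1: subtract (4/5)·h_5 from 3/2*x_1 + 32/15*x_2**4 - 16/5*x_2**3 + 46/15*x_2**2 + x_2 - 3/2 → 32/15*x_2**4 - 26/15*x_2**2 - 2/5*x_2
  leading term x_2**4: no divisor's leading term divides it; move 32/15*x_2**4 to the remainder.
  leading term x_2**2: no divisor's leading term divides it; move -26/15*x_2**2 to the remainder.
  leading term x_2: no divisor's leading term divides it; move -2/5*x_2 to the remainder.
  remainder 32/15*x_2**4 - 26/15*x_2**2 - 2/5*x_2 ≠ 0; add h_7 = 32/15*x_2**4 - 26/15*x_2**2 - 2/5*x_2 to the basis.

The other S-polynomials (S(f_2,h_3), S(f_1,h_4), S(f_2,h_4), S(f_1,h_5), S(f_2,h_5), S(f_1,h_6), S(f_2,h_6), S(h_3,h_6), S(h_4,h_6), S(h_5,h_6), S(f_1,h_7), S(f_2,h_7), S(h_3,h_7), S(h_4,h_7), S(h_5,h_7), S(h_6,h_7)) all reduce to 0 modulo the current basis, so we have a Gröbner basis.
Inter-reduce: drop elements whose leading term is divisible by another's, tail-reduce, and make monic.
Reduced Gröbner basis: {x_1 - 32/15*x_2**3 + 16/5*x_2**2 + 14/15*x_2 - 1, x_2**4 - 13/16*x_2**2 - 3/16*x_2}.
Label its elements g_1 = x_1 - 32/15*x_2**3 + 16/5*x_2**2 + 14/15*x_2 - 1, g_2 = x_2**4 - 13/16*x_2**2 - 3/16*x_2.

Reduce p = -x_1 + 32/15*x_2**3 - 16/5*x_2**2 - 14/15*x_2 + 1 modulo G:
  leading term x_1: subtract (-1)·g_1 from -x_1 + 32/15*x_2**3 - 16/5*x_2**2 - 14/15*x_2 + 1 → 0
  normal form = 0.
Since the normal form is 0, p ∈ I.

Ideal membership is decidable via reduction modulo a Gröbner basis.

-x_1 + 32/15*x_2**3 - 16/5*x_2**2 - 14/15*x_2 + 1 lies in I (it reduces to 0).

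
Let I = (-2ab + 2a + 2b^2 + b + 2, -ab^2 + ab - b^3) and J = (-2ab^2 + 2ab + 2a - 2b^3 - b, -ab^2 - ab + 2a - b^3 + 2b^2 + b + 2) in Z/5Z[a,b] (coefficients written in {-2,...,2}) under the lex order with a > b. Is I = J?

No, the ideals differ.

Equality of ideals is decidable: compute both reduced Gröbner bases (unique for the ordering) and check whether they agree.
Buchberger on the first generating set:
f_1 = -2ab + 2a + 2b^2 + b + 2, LT = ab.
f_2 = -ab^2 + ab - b^3, LT = ab^2.

S(f_1,f_2): lcm = ab^2. S = -2b^3 + 2b^2 - b.
  reduce S modulo (f_1, f_2):
  remainder -2b^3 + 2b^2 - b ≠ 0; add g_3 = -2b^3 + 2b^2 - b to the basis.

S(f_1,g_3): lcm = ab^3. S = 2ab - b^4 + 2b^3 - b^2.
  reduce S modulo (f_1, f_2, g_3):
  remainder 2a - 2b + 2 ≠ 0; add g_4 = 2a - 2b + 2 to the basis.

The other S-polynomials (S(f_2,g_3), S(f_1,g_4), S(f_2,g_4), S(g_3,g_4)) all reduce to 0 modulo the current basis, so we have a Gröbner basis.
Inter-reduce: drop elements whose leading term is divisible by another's, tail-reduce, and make monic.
Reduced Gröbner basis: {a - b + 1, b^3 - b^2 - 2b}.

Buchberger on the second generating set:
h_1 = -2ab^2 + 2ab + 2a - 2b^3 - b, LT = ab^2.
h_2 = -ab^2 - ab + 2a - b^3 + 2b^2 + b + 2, LT = ab^2.

S(h_1,h_2): lcm = ab^2. S = -2ab + a + 2b^2 - b + 2.
  reduce S modulo (h_1, h_2):
  remainder -2ab + a + 2b^2 - b + 2 ≠ 0; add k_3 = -2ab + a + 2b^2 - b + 2 to the basis.

S(h_1,k_3): lcm = ab^2. S = 2ab - a + 2b^3 + 2b^2 - b.
  reduce S modulo (h_1, h_2, k_3):
  remainder 2b^3 - b^2 - 2b + 2 ≠ 0; add k_4 = 2b^3 - b^2 - 2b + 2 to the basis.

S(h_1,k_4): lcm = ab^3. S = 2ab^2 - a + b^4 - 2b^2.
  reduce S modulo (h_1, h_2, k_3, k_4):
  remainder 2a - b^2 - 2b + 1 ≠ 0; add k_5 = 2a - b^2 - 2b + 1 to the basis.

The other S-polynomials (S(h_2,k_3), S(h_2,k_4), S(k_3,k_4), S(h_1,k_5), S(h_2,k_5), S(k_3,k_5), S(k_4,k_5)) all reduce to 0 modulo the current basis, so we have a Gröbner basis.
Inter-reduce: drop elements whose leading term is divisible by another's, tail-reduce, and make monic.
Reduced Gröbner basis: {a + 2b^2 - b - 2, b^3 + 2b^2 - b + 1}.

The bases are distinct; the ideals are different.
The same test decides containment: I ⊆ J iff every generator of I reduces to 0 modulo a Gröbner basis of J.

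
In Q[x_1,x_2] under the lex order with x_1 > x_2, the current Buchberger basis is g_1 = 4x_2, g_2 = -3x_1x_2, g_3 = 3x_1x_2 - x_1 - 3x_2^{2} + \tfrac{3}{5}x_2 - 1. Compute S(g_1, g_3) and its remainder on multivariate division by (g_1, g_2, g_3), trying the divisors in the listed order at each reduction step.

S(g_1, g_3) = \tfrac{1}{3}x_1 + x_2^{2} - \tfrac{1}{5}x_2 + \tfrac{1}{3}; remainder on division = \tfrac{1}{3}x_1 + \tfrac{1}{3}.

lcm(LM(g_1), LM(g_3)) = x_1x_2.
S = (lcm/LT(g_1))·g_1 − (lcm/LT(g_3))·g_3 = \tfrac{1}{3}x_1 + x_2^{2} - \tfrac{1}{5}x_2 + \tfrac{1}{3}.
Reduce S modulo (g_1, g_2, g_3) in that order:
  leading term x_1: no divisor's leading term divides it; move \tfrac{1}{3}x_1 to the remainder.
  leading term x_2^{2}: subtract (\tfrac{1}{4}x_2)·g_1 from x_2^{2} - \tfrac{1}{5}x_2 + \tfrac{1}{3} → -\tfrac{1}{5}x_2 + \tfrac{1}{3}
  leading term x_2: subtract (-\tfrac{1}{20})·g_1 from -\tfrac{1}{5}x_2 + \tfrac{1}{3} → \tfrac{1}{3}
  leading term 1: no divisor's leading term divides it; move \tfrac{1}{3} to the remainder.
The remainder \tfrac{1}{3}x_1 + \tfrac{1}{3} is nonzero, so it would be added as the next basis element.
This is the inner loop of Buchberger's algorithm — each nonzero remainder becomes a new basis element.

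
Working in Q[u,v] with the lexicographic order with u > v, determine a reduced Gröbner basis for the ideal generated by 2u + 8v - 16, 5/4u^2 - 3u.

f_1 = 2u + 8v - 16, LT = u.
f_2 = 5/4u^2 - 3u, LT = u^2.

S(f_1,f_2): lcm = u^2. S = 4uv - 28/5u.
  leading term uv: subtract (2v)·f_1 from 4uv - 28/5u → -28/5u - 16v^2 + 32v
  leading term u: subtract (-14/5)·f_1 from -28/5u - 16v^2 + 32v → -16v^2 + 272/5v - 224/5
  leading term v^2: no divisor's leading term divides it; move -16v^2 to the remainder.
  leading term v: no divisor's leading term divides it; move 272/5v to the remainder.
  leading term 1: no divisor's leading term divides it; move -224/5 to the remainder.
  remainder -16v^2 + 272/5v - 224/5 ≠ 0; add g_3 = -16v^2 + 272/5v - 224/5 to the basis.

The other S-polynomials (S(f_1,g_3), S(f_2,g_3)) all reduce to 0 modulo the current basis, so we have a Gröbner basis.
Inter-reduce: drop elements whose leading term is divisible by another's, tail-reduce, and make monic.

G = {u + 4v - 8, v^2 - 17/5v + 14/5}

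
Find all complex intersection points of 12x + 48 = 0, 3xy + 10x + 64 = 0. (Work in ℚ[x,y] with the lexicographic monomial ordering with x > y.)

{(-4, 2)}

Compute a lex Gröbner basis by Buchberger's algorithm.
f_1 = 12x + 48, LT = x.
f_2 = 3xy + 10x + 64, LT = xy.

S(f_1,f_2): lcm = xy. S = -10/3x + 4y - 64/3.
  reduce S modulo (f_1, f_2):
  remainder 4y - 8 ≠ 0; add h_3 = 4y - 8 to the basis.

The other S-polynomials (S(f_1,h_3), S(f_2,h_3)) all reduce to 0 modulo the current basis, so we have a Gröbner basis.
Inter-reduce: drop elements whose leading term is divisible by another's, tail-reduce, and make monic.
Reduced Gröbner basis: {x + 4, y - 2}.

From the last basis element, y - 2 = 0, so y takes values in {2}. Each choice, substituted upward through the basis, yields the corresponding point(s) of the solution set.
  y = 2: the earlier basis element becomes x + 4 = 0, giving x = -4 — point (-4, 2).
A lex Gröbner basis triangularizes the system, enabling back-substitution.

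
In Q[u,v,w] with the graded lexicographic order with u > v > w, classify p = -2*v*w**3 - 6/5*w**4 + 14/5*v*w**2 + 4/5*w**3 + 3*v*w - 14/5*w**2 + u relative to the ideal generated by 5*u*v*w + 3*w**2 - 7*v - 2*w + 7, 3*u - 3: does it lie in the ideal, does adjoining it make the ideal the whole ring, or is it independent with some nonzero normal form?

First compute the reduced Gröbner basis of I by Buchberger's algorithm.
f_1 = 5*u*v*w + 3*w**2 - 7*v - 2*w + 7, LT = u*v*w.
f_2 = 3*u - 3, LT = u.

S(f_1,f_2): lcm = u*v*w. S = v*w + 3/5*w**2 - 7/5*v - 2/5*w + 7/5.
  reduce S modulo (f_1, f_2):
  remainder v*w + 3/5*w**2 - 7/5*v - 2/5*w + 7/5 ≠ 0; add h_3 = v*w + 3/5*w**2 - 7/5*v - 2/5*w + 7/5 to the basis.

The other S-polynomials (S(f_1,h_3), S(f_2,h_3)) all reduce to 0 modulo the current basis, so we have a Gröbner basis.
Inter-reduce: drop elements whose leading term is divisible by another's, tail-reduce, and make monic.
Reduced Gröbner basis: {v*w + 3/5*w**2 - 7/5*v - 2/5*w + 7/5, u - 1}.
Label its elements g_1 = v*w + 3/5*w**2 - 7/5*v - 2/5*w + 7/5, g_2 = u - 1.

Reduce p = -2*v*w**3 - 6/5*w**4 + 14/5*v*w**2 + 4/5*w**3 + 3*v*w - 14/5*w**2 + u modulo G:
  leading term v*w**3: subtract (-2*w**2)·g_1 from -2*v*w**3 - 6/5*w**4 + 14/5*v*w**2 + 4/5*w**3 + 3*v*w - 14/5*w**2 + u → 3*v*w + u
  leading term v*w: subtract (3)·g_1 from 3*v*w + u → -9/5*w**2 + u + 21/5*v + 6/5*w - 21/5
  leading term w**2: no divisor's leading term divides it; move -9/5*w**2 to the remainder.
  leading term u: subtract (1)·g_2 from u + 21/5*v + 6/5*w - 21/5 → 21/5*v + 6/5*w - 16/5
  leading term v: no divisor's leading term divides it; move 21/5*v to the remainder.
  leading term w: no divisor's leading term divides it; move 6/5*w to the remainder.
  leading term 1: no divisor's leading term divides it; move -16/5 to the remainder.
  normal form = -9/5*w**2 + 21/5*v + 6/5*w - 16/5.
The normal form is nonzero, so p ∉ I. Since p minus its normal form lies in I, I + (p) = I + (r) where r = -9/5*w**2 + 21/5*v + 6/5*w - 16/5; decide whether this ideal is the whole ring.
Run Buchberger on G together with r (pairs among the g_i already reduce to 0 since G is a Gröbner basis):
g_1 = v*w + 3/5*w**2 - 7/5*v - 2/5*w + 7/5, LT = v*w.
g_2 = u - 1, LT = u.
r = -9/5*w**2 + 21/5*v + 6/5*w - 16/5, LT = w**2.

S(g_1,r): lcm = v*w**2. S = 3/5*w**3 + 7/3*v**2 - 11/15*v*w - 2/5*w**2 - 16/9*v + 7/5*w.
  reduce S modulo (g_1, g_2, r):
  remainder 7/3*v**2 - 16/9*v + 1/3*w - 2/9 ≠ 0; add m_4 = 7/3*v**2 - 16/9*v + 1/3*w - 2/9 to the basis.

The other S-polynomials (S(g_1,g_2), S(g_2,r), S(g_1,m_4), S(g_2,m_4), S(r,m_4)) all reduce to 0 modulo the current basis, so we have a Gröbner basis.
Inter-reduce: drop elements whose leading term is divisible by another's, tail-reduce, and make monic.
Reduced Gröbner basis: {v**2 - 16/21*v + 1/7*w - 2/21, v*w + 1/3, w**2 - 7/3*v - 2/3*w + 16/9, u - 1}.
The reduced Gröbner basis of I + (p) is {v**2 - 16/21*v + 1/7*w - 2/21, v*w + 1/3, w**2 - 7/3*v - 2/3*w + 16/9, u - 1} ≠ {1}, a proper ideal, so the enlarged system stays consistent: p is independent of I, with normal form -9/5*w**2 + 21/5*v + 6/5*w - 16/5.

-2*v*w**3 - 6/5*w**4 + 14/5*v*w**2 + 4/5*w**3 + 3*v*w - 14/5*w**2 + u is independent of I; its normal form modulo I is -9/5*w**2 + 21/5*v + 6/5*w - 16/5.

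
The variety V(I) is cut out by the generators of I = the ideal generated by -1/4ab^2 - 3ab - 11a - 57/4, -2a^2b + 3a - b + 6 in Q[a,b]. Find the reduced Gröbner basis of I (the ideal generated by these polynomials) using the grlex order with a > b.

This is the nonlinear analogue of row-reducing a linear system.

f_1 = -1/4ab^2 - 3ab - 11a - 57/4, LT = ab^2.
f_2 = -2a^2b + 3a - b + 6, LT = a^2b.

S(f_1,f_2): lcm = a^2b^2. S = 12a^2b + 44a^2 + 3/2ab - 1/2b^2 + 57a + 3b.
  reduce S modulo (f_1, f_2):
  remainder 44a^2 + 3/2ab - 1/2b^2 + 75a - 3b + 36 ≠ 0; add g_3 = 44a^2 + 3/2ab - 1/2b^2 + 75a - 3b + 36 to the basis.

S(f_1,g_3): lcm = a^2b^2. S = -3/88ab^3 + 1/88b^4 + 12a^2b - 75/44ab^2 + 3/44b^3 + 44a^2 - 9/11b^2 + 57a.
  reduce S modulo (f_1, f_2, g_3):
  remainder 1/88b^4 + 3/44b^3 + 171/11ab - 7/22b^2 + 57a - 93/88b + 3249/44 ≠ 0; add g_4 = 1/88b^4 + 3/44b^3 + 171/11ab - 7/22b^2 + 57a - 93/88b + 3249/44 to the basis.

S(f_2,g_3): lcm = a^2b. S = -3/88ab^2 + 1/88b^3 - 75/44ab + 3/44b^2 - 3/2a - 7/22b - 3.
  reduce S modulo (f_1, f_2, g_3, g_4):
  remainder 1/88b^3 - 57/44ab + 3/44b^2 - 7/22b - 93/88 ≠ 0; add g_5 = 1/88b^3 - 57/44ab + 3/44b^2 - 7/22b - 93/88 to the basis.

The other S-polynomials (S(f_1,g_4), S(f_2,g_4), S(g_3,g_4), S(f_1,g_5), S(f_2,g_5), S(g_3,g_5), S(g_4,g_5)) all reduce to 0 modulo the current basis, so we have a Gröbner basis.
Inter-reduce: drop elements whose leading term is divisible by another's, tail-reduce, and make monic.

G = {ab^2 + 12ab + 44a + 57, b^3 - 114ab + 6b^2 - 28b - 93, a^2 + 3/88ab - 1/88b^2 + 75/44a - 3/44b + 9/11}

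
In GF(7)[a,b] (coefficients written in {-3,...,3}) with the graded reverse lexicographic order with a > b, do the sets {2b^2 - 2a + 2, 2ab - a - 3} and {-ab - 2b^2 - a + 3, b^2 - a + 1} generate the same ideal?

Since reduced Gröbner bases are canonical representatives of ideals under a given ordering, it suffices to compute and compare them.
Buchberger on the first generating set:
f_1 = 2b^2 - 2a + 2, LT = b^2.
f_2 = 2ab - a - 3, LT = ab.

S(f_1,f_2): lcm = ab^2. S = -a^2 - 3ab + a - 2b.
  reduce S modulo (f_1, f_2):
  remainder -a^2 + 3a - 2b - 1 ≠ 0; add g_3 = -a^2 + 3a - 2b - 1 to the basis.

The other S-polynomials (S(f_1,g_3), S(f_2,g_3)) all reduce to 0 modulo the current basis, so we have a Gröbner basis.
Inter-reduce: drop elements whose leading term is divisible by another's, tail-reduce, and make monic.
Reduced Gröbner basis: {a^2 - 3a + 2b + 1, ab + 3a + 2, b^2 - a + 1}.

Buchberger on the second generating set:
h_1 = -ab - 2b^2 - a + 3, LT = ab.
h_2 = b^2 - a + 1, LT = b^2.

S(h_1,h_2): lcm = ab^2. S = 2b^3 + a^2 + ab - a - 3b.
  reduce S modulo (h_1, h_2):
  remainder a^2 - 3a + 2b + 1 ≠ 0; add k_3 = a^2 - 3a + 2b + 1 to the basis.

The other S-polynomials (S(h_1,k_3), S(h_2,k_3)) all reduce to 0 modulo the current basis, so we have a Gröbner basis.
Inter-reduce: drop elements whose leading term is divisible by another's, tail-reduce, and make monic.
Reduced Gröbner basis: {a^2 - 3a + 2b + 1, ab + 3a + 2, b^2 - a + 1}.

The two bases agree; hence the ideals are identical.

Yes, the ideals are equal.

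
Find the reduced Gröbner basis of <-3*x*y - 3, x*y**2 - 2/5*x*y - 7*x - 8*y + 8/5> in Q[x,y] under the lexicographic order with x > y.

G = {x + 9/7*y - 2/7, y**2 - 2/9*y - 7/9}

f_1 = -3*x*y - 3, LT = x*y.
f_2 = x*y**2 - 2/5*x*y - 7*x - 8*y + 8/5, LT = x*y**2.

S(f_1,f_2): lcm = x*y**2. S = 2/5*x*y + 7*x + 9*y - 8/5.
  leading term x*y: subtract (-2/15)·f_1 from 2/5*x*y + 7*x + 9*y - 8/5 → 7*x + 9*y - 2
  leading term x: no divisor's leading term divides it; move 7*x to the remainder.
  leading term y: no divisor's leading term divides it; move 9*y to the remainder.
  leading term 1: no divisor's leading term divides it; move -2 to the remainder.
  remainder 7*x + 9*y - 2 ≠ 0; add g_3 = 7*x + 9*y - 2 to the basis.

S(f_1,g_3): lcm = x*y. S = -9/7*y**2 + 2/7*y + 1.
  leading term y**2: no divisor's leading term divides it; move -9/7*y**2 to the remainder.
  leading term y: no divisor's leading term divides it; move 2/7*y to the remainder.
  leading term 1: no divisor's leading term divides it; move 1 to the remainder.
  remainder -9/7*y**2 + 2/7*y + 1 ≠ 0; add g_4 = -9/7*y**2 + 2/7*y + 1 to the basis.

S(f_2,g_3): lcm = x*y**2. S = -2/5*x*y - 7*x - 9/7*y**3 + 2/7*y**2 - 8*y + 8/5.
  leading term x*y: subtract (2/15)·f_1 from -2/5*x*y - 7*x - 9/7*y**3 + 2/7*y**2 - 8*y + 8/5 → -7*x - 9/7*y**3 + 2/7*y**2 - 8*y + 2
  leading term x: subtract (-1)·g_3 from -7*x - 9/7*y**3 + 2/7*y**2 - 8*y + 2 → -9/7*y**3 + 2/7*y**2 + y
  leading term y**3: subtract (y)·g_4 from -9/7*y**3 + 2/7*y**2 + y → 0
  remainder 0.

S(f_1,g_4): lcm = x*y**2. S = 2/9*x*y + 7/9*x + y.
  leading term x*y: subtract (-2/27)·f_1 from 2/9*x*y + 7/9*x + y → 7/9*x + y - 2/9
  leading term x: subtract (1/9)·g_3 from 7/9*x + y - 2/9 → 0
  remainder 0.

S(f_2,g_4): lcm = x*y**2. S = -8/45*x*y - 56/9*x - 8*y + 8/5.
  leading term x*y: subtract (8/135)·f_1 from -8/45*x*y - 56/9*x - 8*y + 8/5 → -56/9*x - 8*y + 16/9
  leading term x: subtract (-8/9)·g_3 from -56/9*x - 8*y + 16/9 → 0
  remainder 0.

S(g_3,g_4): leading monomials are coprime, so the S-polynomial reduces to 0 (Buchberger's first criterion).
Every S-polynomial of the final basis reduces to 0, so we have a Gröbner basis.
Inter-reduce: drop elements whose leading term is divisible by another's, tail-reduce, and make monic.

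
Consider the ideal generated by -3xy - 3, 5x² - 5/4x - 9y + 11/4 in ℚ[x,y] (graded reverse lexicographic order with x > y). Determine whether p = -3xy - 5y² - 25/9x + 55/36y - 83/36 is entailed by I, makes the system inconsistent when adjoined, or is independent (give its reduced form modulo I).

-3xy - 5y² - 25/9x + 55/36y - 83/36 lies in I (it reduces to 0).

First compute the reduced Gröbner basis of I by Buchberger's algorithm.
f_1 = -3xy - 3, LT = xy.
f_2 = 5x² - 5/4x - 9y + 11/4, LT = x².

S(f_1,f_2): lcm = x²y. S = ¼xy + 9/5y² + x - 11/20y.
  leading term xy: subtract (-1/12)·f_1 from ¼xy + 9/5y² + x - 11/20y → 9/5y² + x - 11/20y - ¼
  leading term y²: no divisor's leading term divides it; move 9/5y² to the remainder.
  leading term x: no divisor's leading term divides it; move x to the remainder.
  leading term y: no divisor's leading term divides it; move -11/20y to the remainder.
  leading term 1: no divisor's leading term divides it; move -¼ to the remainder.
  remainder 9/5y² + x - 11/20y - ¼ ≠ 0; add h_3 = 9/5y² + x - 11/20y - ¼ to the basis.

The other S-polynomials (S(f_1,h_3), S(f_2,h_3)) all reduce to 0 modulo the current basis, so we have a Gröbner basis.
Inter-reduce: drop elements whose leading term is divisible by another's, tail-reduce, and make monic.
Reduced Gröbner basis: {x² - ¼x - 9/5y + 11/20, xy + 1, y² + 5/9x - 11/36y - 5/36}.
Label its elements g_1 = x² - ¼x - 9/5y + 11/20, g_2 = xy + 1, g_3 = y² + 5/9x - 11/36y - 5/36.

Reduce p = -3xy - 5y² - 25/9x + 55/36y - 83/36 modulo G:
  leading term xy: subtract (-3)·g_2 from -3xy - 5y² - 25/9x + 55/36y - 83/36 → -5y² - 25/9x + 55/36y + 25/36
  leading term y²: subtract (-5)·g_3 from -5y² - 25/9x + 55/36y + 25/36 → 0
  normal form = 0.
Since the normal form is 0, p ∈ I.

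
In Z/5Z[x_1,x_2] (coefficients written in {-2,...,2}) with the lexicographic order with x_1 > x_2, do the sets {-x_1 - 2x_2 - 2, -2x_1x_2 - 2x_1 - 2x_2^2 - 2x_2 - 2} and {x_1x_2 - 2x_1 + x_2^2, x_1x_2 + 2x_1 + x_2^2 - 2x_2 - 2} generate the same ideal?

Two ideals are equal iff their reduced Gröbner bases coincide (the reduced basis is unique for a fixed ordering).
Buchberger on the first generating set:
f_1 = -x_1 - 2x_2 - 2, LT = x_1.
f_2 = -2x_1x_2 - 2x_1 - 2x_2^2 - 2x_2 - 2, LT = x_1x_2.

S(f_1,f_2): lcm = x_1x_2. S = -x_1 + x_2^2 + x_2 - 1.
  leading term x_1: subtract (1)·f_1 from -x_1 + x_2^2 + x_2 - 1 → x_2^2 - 2x_2 + 1
  leading term x_2^2: no divisor's leading term divides it; move x_2^2 to the remainder.
  leading term x_2: no divisor's leading term divides it; move -2x_2 to the remainder.
  leading term 1: no divisor's leading term divides it; move 1 to the remainder.
  remainder x_2^2 - 2x_2 + 1 ≠ 0; add g_3 = x_2^2 - 2x_2 + 1 to the basis.

S(f_1,g_3): leading monomials are coprime, so the S-polynomial reduces to 0 (Buchberger's first criterion).
S(f_2,g_3): lcm = x_1x_2^2. S = -2x_1x_2 - x_1 + x_2^3 + x_2^2 + x_2.
  leading term x_1x_2: subtract (2x_2)·f_1 from -2x_1x_2 - x_1 + x_2^3 + x_2^2 + x_2 → -x_1 + x_2^3
  leading term x_1: subtract (1)·f_1 from -x_1 + x_2^3 → x_2^3 + 2x_2 + 2
  leading term x_2^3: subtract (x_2)·g_3 from x_2^3 + 2x_2 + 2 → 2x_2^2 + x_2 + 2
  leading term x_2^2: subtract (2)·g_3 from 2x_2^2 + x_2 + 2 → 0
  remainder 0.

Every S-polynomial of the final basis reduces to 0, so we have a Gröbner basis.
Inter-reduce: drop elements whose leading term is divisible by another's, tail-reduce, and make monic.
Reduced Gröbner basis: {x_1 + 2x_2 + 2, x_2^2 - 2x_2 + 1}.

Buchberger on the second generating set:
h_1 = x_1x_2 - 2x_1 + x_2^2, LT = x_1x_2.
h_2 = x_1x_2 + 2x_1 + x_2^2 - 2x_2 - 2, LT = x_1x_2.

S(h_1,h_2): lcm = x_1x_2. S = x_1 + 2x_2 + 2.
  leading term x_1: no divisor's leading term divides it; move x_1 to the remainder.
  leading term x_2: no divisor's leading term divides it; move 2x_2 to the remainder.
  leading term 1: no divisor's leading term divides it; move 2 to the remainder.
  remainder x_1 + 2x_2 + 2 ≠ 0; add k_3 = x_1 + 2x_2 + 2 to the basis.

S(h_1,k_3): lcm = x_1x_2. S = -2x_1 - x_2^2 - 2x_2.
  leading term x_1: subtract (-2)·k_3 from -2x_1 - x_2^2 - 2x_2 → -x_2^2 + 2x_2 - 1
  leading term x_2^2: no divisor's leading term divides it; move -x_2^2 to the remainder.
  leading term x_2: no divisor's leading term divides it; move 2x_2 to the remainder.
  leading term 1: no divisor's leading term divides it; move -1 to the remainder.
  remainder -x_2^2 + 2x_2 - 1 ≠ 0; add k_4 = -x_2^2 + 2x_2 - 1 to the basis.

S(h_2,k_3): lcm = x_1x_2. S = 2x_1 - x_2^2 + x_2 - 2.
  leading term x_1: subtract (2)·k_3 from 2x_1 - x_2^2 + x_2 - 2 → -x_2^2 + 2x_2 - 1
  leading term x_2^2: subtract (1)·k_4 from -x_2^2 + 2x_2 - 1 → 0
  remainder 0.

S(h_1,k_4): lcm = x_1x_2^2. S = -x_1 + x_2^3.
  leading term x_1: subtract (-1)·k_3 from -x_1 + x_2^3 → x_2^3 + 2x_2 + 2
  leading term x_2^3: subtract (-x_2)·k_4 from x_2^3 + 2x_2 + 2 → 2x_2^2 + x_2 + 2
  leading term x_2^2: subtract (-2)·k_4 from 2x_2^2 + x_2 + 2 → 0
  remainder 0.

S(h_2,k_4): lcm = x_1x_2^2. S = -x_1x_2 - x_1 + x_2^3 - 2x_2^2 - 2x_2.
  leading term x_1x_2: subtract (-1)·h_1 from -x_1x_2 - x_1 + x_2^3 - 2x_2^2 - 2x_2 → 2x_1 + x_2^3 - x_2^2 - 2x_2
  leading term x_1: subtract (2)·k_3 from 2x_1 + x_2^3 - x_2^2 - 2x_2 → x_2^3 - x_2^2 - x_2 + 1
  leading term x_2^3: subtract (-x_2)·k_4 from x_2^3 - x_2^2 - x_2 + 1 → x_2^2 - 2x_2 + 1
  leading term x_2^2: subtract (-1)·k_4 from x_2^2 - 2x_2 + 1 → 0
  remainder 0.

S(k_3,k_4): leading monomials are coprime, so the S-polynomial reduces to 0 (Buchberger's first criterion).
Every S-polynomial of the final basis reduces to 0, so we have a Gröbner basis.
Inter-reduce: drop elements whose leading term is divisible by another's, tail-reduce, and make monic.
Reduced Gröbner basis: {x_1 + 2x_2 + 2, x_2^2 - 2x_2 + 1}.

The two bases agree; hence the ideals are identical.

Yes, the ideals are equal.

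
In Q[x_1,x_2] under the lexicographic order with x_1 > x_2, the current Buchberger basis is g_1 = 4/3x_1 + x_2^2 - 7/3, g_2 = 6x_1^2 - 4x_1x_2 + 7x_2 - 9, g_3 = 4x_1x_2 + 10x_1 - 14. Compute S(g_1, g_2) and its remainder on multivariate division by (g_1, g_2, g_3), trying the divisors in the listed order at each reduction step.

lcm(LM(g_1), LM(g_2)) = x_1^2.
S = (lcm/LT(g_1))·g_1 − (lcm/LT(g_2))·g_2 = 3/4x_1x_2^2 + 2/3x_1x_2 - 7/4x_1 - 7/6x_2 + 3/2.
Reduce S modulo (g_1, g_2, g_3) in that order:
  leading term x_1x_2^2: subtract (9/16x_2^2)·g_1 from 3/4x_1x_2^2 + 2/3x_1x_2 - 7/4x_1 - 7/6x_2 + 3/2 → 2/3x_1x_2 - 7/4x_1 - 9/16x_2^4 + 21/16x_2^2 - 7/6x_2 + 3/2
  leading term x_1x_2: subtract (1/2x_2)·g_1 from 2/3x_1x_2 - 7/4x_1 - 9/16x_2^4 + 21/16x_2^2 - 7/6x_2 + 3/2 → -7/4x_1 - 9/16x_2^4 - 1/2x_2^3 + 21/16x_2^2 + 3/2
  leading term x_1: subtract (-21/16)·g_1 from -7/4x_1 - 9/16x_2^4 - 1/2x_2^3 + 21/16x_2^2 + 3/2 → -9/16x_2^4 - 1/2x_2^3 + 21/8x_2^2 - 25/16
  leading term x_2^4: no divisor's leading term divides it; move -9/16x_2^4 to the remainder.
  leading term x_2^3: no divisor's leading term divides it; move -1/2x_2^3 to the remainder.
  leading term x_2^2: no divisor's leading term divides it; move 21/8x_2^2 to the remainder.
  leading term 1: no divisor's leading term divides it; move -25/16 to the remainder.
The remainder -9/16x_2^4 - 1/2x_2^3 + 21/8x_2^2 - 25/16 is nonzero, so it would be added as the next basis element.

S(g_1, g_2) = 3/4x_1x_2^2 + 2/3x_1x_2 - 7/4x_1 - 7/6x_2 + 3/2; remainder on division = -9/16x_2^4 - 1/2x_2^3 + 21/8x_2^2 - 25/16.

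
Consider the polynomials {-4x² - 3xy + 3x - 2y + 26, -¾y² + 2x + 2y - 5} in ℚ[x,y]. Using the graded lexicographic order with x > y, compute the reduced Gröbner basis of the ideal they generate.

G = {x² + ¾xy - ¾x + ½y - 13/2, y² - 8/3x - 8/3y + 20/3}

Buchberger's algorithm terminates because the ascending chain of leading-term ideals stabilizes.

f_1 = -4x² - 3xy + 3x - 2y + 26, LT = x².
f_2 = -¾y² + 2x + 2y - 5, LT = y².

S(f_1,f_2): leading monomials are coprime, so the S-polynomial reduces to 0 (Buchberger's first criterion).
Every S-polynomial of the final basis reduces to 0, so we have a Gröbner basis.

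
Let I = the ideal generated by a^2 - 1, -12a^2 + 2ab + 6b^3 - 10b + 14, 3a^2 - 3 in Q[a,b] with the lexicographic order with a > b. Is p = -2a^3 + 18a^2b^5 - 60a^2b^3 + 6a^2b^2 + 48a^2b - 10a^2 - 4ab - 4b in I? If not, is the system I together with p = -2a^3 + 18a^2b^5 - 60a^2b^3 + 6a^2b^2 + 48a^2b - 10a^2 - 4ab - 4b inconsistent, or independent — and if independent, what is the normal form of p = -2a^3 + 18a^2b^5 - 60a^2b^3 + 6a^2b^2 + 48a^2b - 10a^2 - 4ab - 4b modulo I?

-2a^3 + 18a^2b^5 - 60a^2b^3 + 6a^2b^2 + 48a^2b - 10a^2 - 4ab - 4b is independent of I; its normal form modulo I is 12b^3 - 24b + 4.

First compute the reduced Gröbner basis of I by Buchberger's algorithm.
f_1 = a^2 - 1, LT = a^2.
f_2 = -12a^2 + 2ab + 6b^3 - 10b + 14, LT = a^2.
f_3 = 3a^2 - 3, LT = a^2.

S(f_1,f_2): lcm = a^2. S = 1/6ab + 1/2b^3 - 5/6b + 1/6.
  leading term ab: no divisor's leading term divides it; move 1/6ab to the remainder.
  leading term b^3: no divisor's leading term divides it; move 1/2b^3 to the remainder.
  leading term b: no divisor's leading term divides it; move -5/6b to the remainder.
  leading term 1: no divisor's leading term divides it; move 1/6 to the remainder.
  remainder 1/6ab + 1/2b^3 - 5/6b + 1/6 ≠ 0; add h_4 = 1/6ab + 1/2b^3 - 5/6b + 1/6 to the basis.

S(f_1,h_4): lcm = a^2b. S = -3ab^3 + 5ab - a - b.
  leading term ab^3: subtract (-18b^2)·h_4 from -3ab^3 + 5ab - a - b → 5ab - a + 9b^5 - 15b^3 + 3b^2 - b
  leading term ab: subtract (30)·h_4 from 5ab - a + 9b^5 - 15b^3 + 3b^2 - b → -a + 9b^5 - 30b^3 + 3b^2 + 24b - 5
  leading term a: no divisor's leading term divides it; move -a to the remainder.
  leading term b^5: no divisor's leading term divides it; move 9b^5 to the remainder.
  leading term b^3: no divisor's leading term divides it; move -30b^3 to the remainder.
  leading term b^2: no divisor's leading term divides it; move 3b^2 to the remainder.
  leading term b: no divisor's leading term divides it; move 24b to the remainder.
  leading term 1: no divisor's leading term divides it; move -5 to the remainder.
  remainder -a + 9b^5 - 30b^3 + 3b^2 + 24b - 5 ≠ 0; add h_5 = -a + 9b^5 - 30b^3 + 3b^2 + 24b - 5 to the basis.

S(f_1,h_5): lcm = a^2. S = 9ab^5 - 30ab^3 + 3ab^2 + 24ab - 5a - 1.
  leading term ab^5: subtract (54b^4)·h_4 from 9ab^5 - 30ab^3 + 3ab^2 + 24ab - 5a - 1 → -30ab^3 + 3ab^2 + 24ab - 5a - 27b^7 + 45b^5 - 9b^4 - 1
  leading term ab^3: subtract (-180b^2)·h_4 from -30ab^3 + 3ab^2 + 24ab - 5a - 27b^7 + 45b^5 - 9b^4 - 1 → 3ab^2 + 24ab - 5a - 27b^7 + 135b^5 - 9b^4 - 150b^3 + 30b^2 - 1
  leading term ab^2: subtract (18b)·h_4 from 3ab^2 + 24ab - 5a - 27b^7 + 135b^5 - 9b^4 - 150b^3 + 30b^2 - 1 → 24ab - 5a - 27b^7 + 135b^5 - 18b^4 - 150b^3 + 45b^2 - 3b - 1
  leading term ab: subtract (144)·h_4 from 24ab - 5a - 27b^7 + 135b^5 - 18b^4 - 150b^3 + 45b^2 - 3b - 1 → -5a - 27b^7 + 135b^5 - 18b^4 - 222b^3 + 45b^2 + 117b - 25
  leading term a: subtract (5)·h_5 from -5a - 27b^7 + 135b^5 - 18b^4 - 222b^3 + 45b^2 + 117b - 25 → -27b^7 + 90b^5 - 18b^4 - 72b^3 + 30b^2 - 3b
  leading term b^7: no divisor's leading term divides it; move -27b^7 to the remainder.
  leading term b^5: no divisor's leading term divides it; move 90b^5 to the remainder.
  leading term b^4: no divisor's leading term divides it; move -18b^4 to the remainder.
  leading term b^3: no divisor's leading term divides it; move -72b^3 to the remainder.
  leading term b^2: no divisor's leading term divides it; move 30b^2 to the remainder.
  leading term b: no divisor's leading term divides it; move -3b to the remainder.
  remainder -27b^7 + 90b^5 - 18b^4 - 72b^3 + 30b^2 - 3b ≠ 0; add h_6 = -27b^7 + 90b^5 - 18b^4 - 72b^3 + 30b^2 - 3b to the basis.

S(h_4,h_5): lcm = ab. S = 9b^6 - 30b^4 + 6b^3 + 24b^2 - 10b + 1.
  leading term b^6: no divisor's leading term divides it; move 9b^6 to the remainder.
  leading term b^4: no divisor's leading term divides it; move -30b^4 to the remainder.
  leading term b^3: no divisor's leading term divides it; move 6b^3 to the remainder.
  leading term b^2: no divisor's leading term divides it; move 24b^2 to the remainder.
  leading term b: no divisor's leading term divides it; move -10b to the remainder.
  leading term 1: no divisor's leading term divides it; move 1 to the remainder.
  remainder 9b^6 - 30b^4 + 6b^3 + 24b^2 - 10b + 1 ≠ 0; add h_7 = 9b^6 - 30b^4 + 6b^3 + 24b^2 - 10b + 1 to the basis.

The other S-polynomials (S(f_1,f_3), S(f_2,f_3), S(f_2,h_4), S(f_3,h_4), S(f_2,h_5), S(f_3,h_5), S(f_1,h_6), S(f_2,h_6), S(f_3,h_6), S(h_4,h_6), S(h_5,h_6), S(f_1,h_7), S(f_2,h_7), S(f_3,h_7), S(h_4,h_7), S(h_5,h_7), S(h_6,h_7)) all reduce to 0 modulo the current basis, so we have a Gröbner basis.
Inter-reduce: drop elements whose leading term is divisible by another's, tail-reduce, and make monic.
Reduced Gröbner basis: {a - 9b^5 + 30b^3 - 3b^2 - 24b + 5, b^6 - 10/3b^4 + 2/3b^3 + 8/3b^2 - 10/9b + 1/9}.
Label its elements g_1 = a - 9b^5 + 30b^3 - 3b^2 - 24b + 5, g_2 = b^6 - 10/3b^4 + 2/3b^3 + 8/3b^2 - 10/9b + 1/9.

Reduce p = -2a^3 + 18a^2b^5 - 60a^2b^3 + 6a^2b^2 + 48a^2b - 10a^2 - 4ab - 4b modulo G:
  leading term a^3: subtract (-2a^2)·g_1 from -2a^3 + 18a^2b^5 - 60a^2b^3 + 6a^2b^2 + 48a^2b - 10a^2 - 4ab - 4b → -4ab - 4b
  leading term ab: subtract (-4b)·g_1 from -4ab - 4b → -36b^6 + 120b^4 - 12b^3 - 96b^2 + 16b
  leading term b^6: subtract (-36)·g_2 from -36b^6 + 120b^4 - 12b^3 - 96b^2 + 16b → 12b^3 - 24b + 4
  leading term b^3: no divisor's leading term divides it; move 12b^3 to the remainder.
  leading term b: no divisor's leading term divides it; move -24b to the remainder.
  leading term 1: no divisor's leading term divides it; move 4 to the remainder.
  normal form = 12b^3 - 24b + 4.
The normal form is nonzero, so p ∉ I. Since p minus its normal form lies in I, I + (p) = I + (r) where r = 12b^3 - 24b + 4; decide whether this ideal is the whole ring.
Run Buchberger on G together with r (pairs among the g_i already reduce to 0 since G is a Gröbner basis):
g_1 = a - 9b^5 + 30b^3 - 3b^2 - 24b + 5, LT = a.
g_2 = b^6 - 10/3b^4 + 2/3b^3 + 8/3b^2 - 10/9b + 1/9, LT = b^6.
r = 12b^3 - 24b + 4, LT = b^3.

The S-polynomials (S(g_1,g_2), S(g_1,r), S(g_2,r)) all reduce to 0 modulo the current basis, so we have a Gröbner basis.
Inter-reduce: drop elements whose leading term is divisible by another's, tail-reduce, and make monic.
Reduced Gröbner basis: {a + 1, b^3 - 2b + 1/3}.
The reduced Gröbner basis of I + (p) is {a + 1, b^3 - 2b + 1/3} ≠ {1}, a proper ideal, so the enlarged system stays consistent: p is independent of I, with normal form 12b^3 - 24b + 4.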